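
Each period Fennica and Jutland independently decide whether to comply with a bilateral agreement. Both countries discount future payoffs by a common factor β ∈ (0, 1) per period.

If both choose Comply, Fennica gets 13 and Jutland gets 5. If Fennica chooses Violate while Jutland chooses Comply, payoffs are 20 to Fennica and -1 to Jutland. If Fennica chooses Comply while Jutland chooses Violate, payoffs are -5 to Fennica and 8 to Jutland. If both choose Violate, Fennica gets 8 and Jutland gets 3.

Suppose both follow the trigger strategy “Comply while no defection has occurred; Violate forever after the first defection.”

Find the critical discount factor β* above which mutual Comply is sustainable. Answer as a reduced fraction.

3/5

Fennica: cooperation gives 13 each period; deviation gives 20 once then 8 forever.
  13/(1−β) ≥ 20 + 8β/(1−β) ⇒ β ≥ 7/12.
Jutland: cooperation gives 5 each period; deviation gives 8 once then 3 forever.
  β ≥ 3/5.
Both must hold, so the binding constraint is Jutland's: β ≥ 3/5.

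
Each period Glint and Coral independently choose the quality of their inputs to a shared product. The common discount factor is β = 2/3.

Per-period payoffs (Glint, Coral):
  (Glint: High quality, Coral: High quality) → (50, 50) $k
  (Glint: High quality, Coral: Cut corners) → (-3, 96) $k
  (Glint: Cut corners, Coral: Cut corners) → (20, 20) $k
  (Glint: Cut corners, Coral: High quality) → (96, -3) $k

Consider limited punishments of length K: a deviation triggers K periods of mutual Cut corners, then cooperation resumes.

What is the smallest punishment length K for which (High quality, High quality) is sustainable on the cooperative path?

No profitable deviation requires (50−20)(β+…+β^K) ≥ 96−50, i.e. β+…+β^K ≥ 23/15 ≈ 1.5333.
With β = 2/3, the partial sums are K=1: 0.6667, K=2: 1.1111, K=3: 1.4074, K=4: 1.6049.
K = 4 is the first length at which the sum reaches 1.5333.

4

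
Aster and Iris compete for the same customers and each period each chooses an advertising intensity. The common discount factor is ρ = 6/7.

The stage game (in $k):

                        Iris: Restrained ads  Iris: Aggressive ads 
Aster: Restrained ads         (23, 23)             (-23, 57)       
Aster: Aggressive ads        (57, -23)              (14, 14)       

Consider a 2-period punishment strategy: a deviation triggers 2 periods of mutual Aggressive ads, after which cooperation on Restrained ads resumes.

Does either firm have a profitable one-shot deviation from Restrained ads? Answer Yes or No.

Yes

IC: ρ+…+ρ^2 ≥ (57−23)/(23−14) = 34/9.
At ρ = 6/7: partial sum = 1.5918 < 3.7778. Cooperation not sustainable.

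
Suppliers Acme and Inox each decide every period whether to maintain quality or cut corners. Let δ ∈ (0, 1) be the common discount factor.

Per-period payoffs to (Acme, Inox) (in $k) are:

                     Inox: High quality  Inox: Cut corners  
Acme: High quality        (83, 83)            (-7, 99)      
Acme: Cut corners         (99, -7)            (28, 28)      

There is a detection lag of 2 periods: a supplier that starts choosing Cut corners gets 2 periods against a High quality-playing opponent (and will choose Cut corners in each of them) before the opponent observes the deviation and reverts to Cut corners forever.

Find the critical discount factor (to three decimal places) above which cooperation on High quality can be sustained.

0.475

A deviator earns 99 for 2 periods, then 28 forever; cooperating earns 83 forever. Multiplying the IC by (1−δ):
83 ≥ 99(1−δ^2) + 28δ^2, so 71·δ^2 ≥ 16 and δ^2 ≥ 16/71.
δ ≥ (16/71)^(1/2) ≈ 0.475.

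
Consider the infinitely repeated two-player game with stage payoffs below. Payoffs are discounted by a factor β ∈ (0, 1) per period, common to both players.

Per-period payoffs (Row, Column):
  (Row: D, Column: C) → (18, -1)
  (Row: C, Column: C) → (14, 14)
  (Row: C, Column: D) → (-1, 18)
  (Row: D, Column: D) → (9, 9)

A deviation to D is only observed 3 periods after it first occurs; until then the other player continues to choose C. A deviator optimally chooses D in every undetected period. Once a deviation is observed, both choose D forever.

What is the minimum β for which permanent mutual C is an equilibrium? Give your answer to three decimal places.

0.763

A deviator earns 18 for 3 periods, then 9 forever; cooperating earns 14 forever. Multiplying the IC by (1−β):
14 ≥ 18(1−β^3) + 9β^3, so 9·β^3 ≥ 4 and β^3 ≥ 4/9.
β ≥ (4/9)^(1/3) ≈ 0.763.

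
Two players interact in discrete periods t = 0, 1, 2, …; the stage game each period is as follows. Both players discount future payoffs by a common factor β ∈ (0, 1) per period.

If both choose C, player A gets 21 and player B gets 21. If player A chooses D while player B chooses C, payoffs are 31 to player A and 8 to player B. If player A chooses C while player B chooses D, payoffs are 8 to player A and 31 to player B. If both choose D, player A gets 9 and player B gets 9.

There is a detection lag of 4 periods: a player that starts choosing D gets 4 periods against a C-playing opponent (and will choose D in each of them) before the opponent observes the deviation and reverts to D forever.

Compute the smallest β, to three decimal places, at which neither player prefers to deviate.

0.821

The best deviation is to choose D for all 4 undetected periods, earning 31 each, then 9 forever once detected.
Deviation value: 31(1−β^4)/(1−β) + 9β^4/(1−β); cooperation value: 21/(1−β).
IC: 21 ≥ 31(1−β^4) + 9β^4 = 31 − 22β^4.
So β^4 ≥ 10/22 = 5/11, giving β ≥ (5/11)^(1/4) ≈ 0.821.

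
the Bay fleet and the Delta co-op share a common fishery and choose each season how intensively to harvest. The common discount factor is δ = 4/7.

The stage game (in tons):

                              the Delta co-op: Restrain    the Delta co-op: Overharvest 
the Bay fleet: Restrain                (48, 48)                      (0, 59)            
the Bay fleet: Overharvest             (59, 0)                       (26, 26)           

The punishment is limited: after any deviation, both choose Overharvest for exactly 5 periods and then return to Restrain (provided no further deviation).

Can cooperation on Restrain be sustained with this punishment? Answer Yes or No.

Yes

Comparing payoff streams over the 6 periods until play realigns: cooperate → 48(1+δ+…+δ^5); deviate → 59 + 26(δ+…+δ^5).
Cooperation is sustained iff (48−26)(δ+…+δ^5) ≥ 59−48.
δ+…+δ^5 = 4/7·(1−(4/7)^5)/(1−4/7) = 1.2521, and (59−48)/(48−26) = 0.5000.
1.2521 ≥ 0.5000, so cooperation is sustainable.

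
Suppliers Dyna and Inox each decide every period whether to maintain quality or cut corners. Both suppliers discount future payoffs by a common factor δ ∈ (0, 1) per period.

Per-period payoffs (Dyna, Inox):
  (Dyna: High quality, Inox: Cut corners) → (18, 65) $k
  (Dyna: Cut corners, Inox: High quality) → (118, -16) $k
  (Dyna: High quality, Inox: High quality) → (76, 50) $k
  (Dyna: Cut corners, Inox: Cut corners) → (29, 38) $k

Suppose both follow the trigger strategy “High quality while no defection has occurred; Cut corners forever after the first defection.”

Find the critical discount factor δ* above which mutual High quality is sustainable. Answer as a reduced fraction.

5/9

For Dyna: deviation gain 118−76 = 42, per-period punishment loss 76−29 = 47. IC gives δ ≥ 42/89.
For Inox: gain 15, loss 12 per period, so δ ≥ 15/27 = 5/9.
The tighter constraint is Inox's, so cooperation needs δ ≥ 5/9.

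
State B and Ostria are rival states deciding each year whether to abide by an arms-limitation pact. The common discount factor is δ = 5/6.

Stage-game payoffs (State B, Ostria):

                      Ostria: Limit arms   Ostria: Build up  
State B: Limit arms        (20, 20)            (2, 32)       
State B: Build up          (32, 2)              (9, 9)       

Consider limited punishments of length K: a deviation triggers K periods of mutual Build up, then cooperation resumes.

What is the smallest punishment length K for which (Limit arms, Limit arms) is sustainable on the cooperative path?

2

Need Σ_{k=1}^{K} δ^k ≥ (32−20)/(20−9) = 1.0909 at δ = 5/6.
At K = 1 the sum is 0.8333 < 1.0909; at K = 2 it is 1.5278 ≥ 1.0909.
So the minimum punishment length is K = 2.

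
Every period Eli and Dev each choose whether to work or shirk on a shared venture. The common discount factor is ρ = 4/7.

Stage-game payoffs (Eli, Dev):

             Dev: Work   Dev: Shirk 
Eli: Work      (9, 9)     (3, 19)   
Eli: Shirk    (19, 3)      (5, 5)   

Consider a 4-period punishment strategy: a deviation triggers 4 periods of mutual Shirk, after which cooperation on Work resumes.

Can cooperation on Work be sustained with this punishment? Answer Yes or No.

No

IC: ρ+…+ρ^4 ≥ (19−9)/(9−5) = 5/2.
At ρ = 4/7: partial sum = 1.1912 < 2.5000. Cooperation not sustainable.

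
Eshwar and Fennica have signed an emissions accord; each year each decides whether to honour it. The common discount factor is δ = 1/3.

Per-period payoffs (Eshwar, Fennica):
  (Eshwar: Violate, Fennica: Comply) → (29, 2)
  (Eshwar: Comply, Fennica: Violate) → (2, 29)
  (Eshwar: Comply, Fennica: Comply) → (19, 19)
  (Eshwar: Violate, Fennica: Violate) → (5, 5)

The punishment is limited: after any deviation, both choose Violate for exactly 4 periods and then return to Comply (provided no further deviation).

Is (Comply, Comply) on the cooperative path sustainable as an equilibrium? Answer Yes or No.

No

Comparing payoff streams over the 5 periods until play realigns: cooperate → 19(1+δ+…+δ^4); deviate → 29 + 5(δ+…+δ^4).
Cooperation is sustained iff (19−5)(δ+…+δ^4) ≥ 29−19.
δ+…+δ^4 = 1/3·(1−(1/3)^4)/(1−1/3) = 0.4938, and (29−19)/(19−5) = 0.7143.
0.4938 < 0.7143, so cooperation is not sustainable.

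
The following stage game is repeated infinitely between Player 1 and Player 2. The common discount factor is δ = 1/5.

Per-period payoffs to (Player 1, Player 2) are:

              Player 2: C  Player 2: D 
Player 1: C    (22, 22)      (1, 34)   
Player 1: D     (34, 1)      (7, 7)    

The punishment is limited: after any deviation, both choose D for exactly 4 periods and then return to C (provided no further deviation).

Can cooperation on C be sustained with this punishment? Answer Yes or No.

No

IC: δ+…+δ^4 ≥ (34−22)/(22−7) = 4/5.
At δ = 1/5: partial sum = 0.2496 < 0.8000. Cooperation not sustainable.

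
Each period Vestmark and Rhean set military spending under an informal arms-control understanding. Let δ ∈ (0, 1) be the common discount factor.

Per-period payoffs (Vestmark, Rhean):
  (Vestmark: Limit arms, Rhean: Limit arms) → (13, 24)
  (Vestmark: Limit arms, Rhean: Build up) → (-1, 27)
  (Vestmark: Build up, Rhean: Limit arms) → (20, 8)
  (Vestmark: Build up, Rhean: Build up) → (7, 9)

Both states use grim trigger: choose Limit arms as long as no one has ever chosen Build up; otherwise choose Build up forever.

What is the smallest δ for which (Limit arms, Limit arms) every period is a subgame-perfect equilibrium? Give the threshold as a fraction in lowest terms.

Vestmark: cooperation gives 13 each period; deviation gives 20 once then 7 forever.
  13/(1−δ) ≥ 20 + 7δ/(1−δ) ⇒ δ ≥ 7/13.
Rhean: cooperation gives 24 each period; deviation gives 27 once then 9 forever.
  δ ≥ 3/18 = 1/6.
Both must hold, so the binding constraint is Vestmark's: δ ≥ 7/13.

7/13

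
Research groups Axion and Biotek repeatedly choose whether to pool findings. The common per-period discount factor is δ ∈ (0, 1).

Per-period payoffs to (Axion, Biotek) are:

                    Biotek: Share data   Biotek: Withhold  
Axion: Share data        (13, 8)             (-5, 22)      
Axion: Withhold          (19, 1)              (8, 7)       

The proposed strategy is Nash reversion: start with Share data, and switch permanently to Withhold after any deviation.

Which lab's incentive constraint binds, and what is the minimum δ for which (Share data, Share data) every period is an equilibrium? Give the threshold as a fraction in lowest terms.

Axion: cooperation gives 13 each period; deviation gives 19 once then 8 forever.
  13/(1−δ) ≥ 19 + 8δ/(1−δ) ⇒ δ ≥ 6/11.
Biotek: cooperation gives 8 each period; deviation gives 22 once then 7 forever.
  δ ≥ 14/15.
Both must hold, so the binding constraint is Biotek's: δ ≥ 14/15.

Biotek; δ ≥ 14/15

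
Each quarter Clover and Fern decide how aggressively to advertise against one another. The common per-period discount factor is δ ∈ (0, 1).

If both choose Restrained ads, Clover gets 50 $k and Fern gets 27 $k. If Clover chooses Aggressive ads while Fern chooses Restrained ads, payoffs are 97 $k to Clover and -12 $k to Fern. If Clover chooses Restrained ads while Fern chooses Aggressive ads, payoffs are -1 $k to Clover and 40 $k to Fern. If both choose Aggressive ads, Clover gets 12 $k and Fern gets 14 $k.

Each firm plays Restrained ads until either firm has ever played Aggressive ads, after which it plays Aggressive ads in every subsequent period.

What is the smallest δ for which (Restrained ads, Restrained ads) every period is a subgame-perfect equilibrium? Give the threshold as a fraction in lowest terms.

47/85

For Clover: deviation gain 97−50 = 47, per-period punishment loss 50−12 = 38. IC gives δ ≥ 47/85.
For Fern: gain 13, loss 13 per period, so δ ≥ 13/26 = 1/2.
The tighter constraint is Clover's, so cooperation needs δ ≥ 47/85.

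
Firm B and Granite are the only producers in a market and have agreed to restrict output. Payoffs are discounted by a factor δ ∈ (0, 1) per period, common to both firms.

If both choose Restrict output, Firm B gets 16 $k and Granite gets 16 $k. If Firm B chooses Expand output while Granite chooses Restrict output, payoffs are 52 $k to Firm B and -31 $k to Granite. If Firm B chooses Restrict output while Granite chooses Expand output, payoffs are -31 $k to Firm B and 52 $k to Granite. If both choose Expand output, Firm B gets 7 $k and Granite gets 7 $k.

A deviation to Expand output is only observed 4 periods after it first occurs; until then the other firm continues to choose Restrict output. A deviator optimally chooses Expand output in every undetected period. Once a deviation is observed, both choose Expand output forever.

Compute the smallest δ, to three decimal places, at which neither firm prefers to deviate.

Deviating for the 4 undetected periods gains 52−16 = 36 per period over cooperation, then loses 16−7 = 9 per period forever once punishment starts.
Gain: 36(1 + δ + … + δ^3); loss: 9·δ^4/(1−δ).
No profitable deviation ⇔ 36(1−δ^4) ≤ 9·δ^4, i.e. δ^4 ≥ 36/(36+9) = 4/5.
Hence δ ≥ (4/5)^(1/4) ≈ 0.946.

0.946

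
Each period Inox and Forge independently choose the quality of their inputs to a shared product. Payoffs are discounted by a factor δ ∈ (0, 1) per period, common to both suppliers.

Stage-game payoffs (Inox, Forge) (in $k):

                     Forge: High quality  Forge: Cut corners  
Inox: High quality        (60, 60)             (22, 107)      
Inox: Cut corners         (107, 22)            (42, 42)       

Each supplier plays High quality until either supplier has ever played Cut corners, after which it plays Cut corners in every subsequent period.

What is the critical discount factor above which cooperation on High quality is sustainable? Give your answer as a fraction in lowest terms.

47/65

60/(1−δ) ≥ 107 + 42δ/(1−δ)
60 ≥ 107 − 65δ
δ ≥ 47/65.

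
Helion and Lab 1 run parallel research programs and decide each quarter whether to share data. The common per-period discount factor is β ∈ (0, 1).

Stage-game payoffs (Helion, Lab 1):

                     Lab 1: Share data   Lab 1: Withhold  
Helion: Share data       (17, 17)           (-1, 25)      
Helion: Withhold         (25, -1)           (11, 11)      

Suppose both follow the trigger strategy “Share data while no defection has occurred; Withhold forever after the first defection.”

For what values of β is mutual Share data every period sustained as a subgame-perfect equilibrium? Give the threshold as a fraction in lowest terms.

4/7

Under grim trigger the critical discount factor is (T−C)/(T−P) with T = 25, C = 17, P = 11.
β* = (25−17)/(25−11) = 8/14 = 4/7.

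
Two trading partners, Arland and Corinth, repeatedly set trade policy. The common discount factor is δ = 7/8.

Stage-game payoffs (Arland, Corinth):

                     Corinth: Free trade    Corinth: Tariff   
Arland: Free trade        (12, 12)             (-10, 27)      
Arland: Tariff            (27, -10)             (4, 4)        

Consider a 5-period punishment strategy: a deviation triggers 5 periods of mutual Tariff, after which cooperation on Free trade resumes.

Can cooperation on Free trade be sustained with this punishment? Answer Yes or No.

Yes

A one-shot deviation gives 27 now, then 4 for 5 periods, then back to 12.
Gain from deviating: (27−12) today; loss: (12−4) in each of the next 5 periods.
No-deviation condition: (12−4)(δ+…+δ^5) ≥ 27−12, i.e. δ+…+δ^5 ≥ 15/8.
At δ = 7/8: δ+…+δ^5 = 3.4096 ≥ 1.8750.
So cooperation is sustainable.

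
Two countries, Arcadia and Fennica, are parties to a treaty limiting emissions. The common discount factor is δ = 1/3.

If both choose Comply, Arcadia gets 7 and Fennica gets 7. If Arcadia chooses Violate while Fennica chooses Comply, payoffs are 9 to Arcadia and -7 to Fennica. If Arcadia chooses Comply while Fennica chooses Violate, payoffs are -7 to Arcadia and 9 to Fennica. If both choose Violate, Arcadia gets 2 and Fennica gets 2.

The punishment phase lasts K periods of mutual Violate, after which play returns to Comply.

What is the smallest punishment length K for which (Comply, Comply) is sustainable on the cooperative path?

2

IC: δ(1−δ^K)/(1−δ) ≥ (9−7)/(7−2) = 2/5.
With δ = 1/3: need 1 − δ^K ≥ 2/5·(1−1/3)/(1/3), i.e. δ^K ≤ 0.2000.
Since (1/3)^1 = 0.3333 and (1/3)^2 = 0.1111, the smallest such K is 2.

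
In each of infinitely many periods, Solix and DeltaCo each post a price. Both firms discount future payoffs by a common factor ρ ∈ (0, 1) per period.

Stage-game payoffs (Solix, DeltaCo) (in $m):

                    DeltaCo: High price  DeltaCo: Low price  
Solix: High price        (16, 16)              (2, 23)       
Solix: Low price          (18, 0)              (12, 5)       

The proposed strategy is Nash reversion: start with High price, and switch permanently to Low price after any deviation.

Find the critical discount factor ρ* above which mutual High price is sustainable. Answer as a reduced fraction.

Solix: cooperation gives 16 each period; deviation gives 18 once then 12 forever.
  16/(1−ρ) ≥ 18 + 12ρ/(1−ρ) ⇒ ρ ≥ 2/6 = 1/3.
DeltaCo: cooperation gives 16 each period; deviation gives 23 once then 5 forever.
  ρ ≥ 7/18.
Both must hold, so the binding constraint is DeltaCo's: ρ ≥ 7/18.

7/18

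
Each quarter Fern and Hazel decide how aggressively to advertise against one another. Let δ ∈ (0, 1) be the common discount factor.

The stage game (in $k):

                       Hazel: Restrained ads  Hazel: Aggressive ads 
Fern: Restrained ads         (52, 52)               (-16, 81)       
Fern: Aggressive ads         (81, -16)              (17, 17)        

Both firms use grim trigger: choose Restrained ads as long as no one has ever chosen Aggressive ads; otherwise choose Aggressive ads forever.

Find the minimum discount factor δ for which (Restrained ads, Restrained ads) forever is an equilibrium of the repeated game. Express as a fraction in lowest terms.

Under grim trigger the critical discount factor is (T−C)/(T−P) with T = 81, C = 52, P = 17.
δ* = (81−52)/(81−17) = 29/64.

29/64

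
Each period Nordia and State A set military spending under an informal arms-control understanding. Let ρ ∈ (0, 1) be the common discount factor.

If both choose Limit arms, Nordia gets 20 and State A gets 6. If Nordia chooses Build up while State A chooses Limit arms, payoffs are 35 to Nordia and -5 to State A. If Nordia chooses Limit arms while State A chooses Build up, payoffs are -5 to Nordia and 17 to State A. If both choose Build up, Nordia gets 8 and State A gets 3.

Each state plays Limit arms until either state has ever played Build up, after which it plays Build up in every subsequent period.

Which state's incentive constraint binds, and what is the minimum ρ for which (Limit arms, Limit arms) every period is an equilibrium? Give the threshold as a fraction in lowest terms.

Nordia's threshold: (35−20)/(35−8) = 5/9.
State A's threshold: (17−6)/(17−3) = 11/14.
5/9 < 11/14, so State A binds and ρ* = 11/14.

State A; ρ ≥ 11/14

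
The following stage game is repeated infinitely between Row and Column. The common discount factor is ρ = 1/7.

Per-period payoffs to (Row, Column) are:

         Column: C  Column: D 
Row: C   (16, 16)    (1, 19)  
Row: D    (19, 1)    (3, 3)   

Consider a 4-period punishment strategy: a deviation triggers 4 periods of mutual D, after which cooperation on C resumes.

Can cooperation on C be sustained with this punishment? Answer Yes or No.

IC: ρ+…+ρ^4 ≥ (19−16)/(16−3) = 3/13.
At ρ = 1/7: partial sum = 0.1666 < 0.2308. Cooperation not sustainable.

No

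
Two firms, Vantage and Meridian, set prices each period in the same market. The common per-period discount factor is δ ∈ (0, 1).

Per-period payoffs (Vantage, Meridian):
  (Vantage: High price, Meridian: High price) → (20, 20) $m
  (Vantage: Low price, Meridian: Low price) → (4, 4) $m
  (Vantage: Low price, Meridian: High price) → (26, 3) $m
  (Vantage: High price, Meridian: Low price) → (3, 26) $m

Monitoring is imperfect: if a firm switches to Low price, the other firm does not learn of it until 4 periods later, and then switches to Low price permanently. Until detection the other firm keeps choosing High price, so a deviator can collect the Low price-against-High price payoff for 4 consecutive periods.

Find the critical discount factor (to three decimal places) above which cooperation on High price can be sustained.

0.723

Deviating for the 4 undetected periods gains 26−20 = 6 per period over cooperation, then loses 20−4 = 16 per period forever once punishment starts.
Gain: 6(1 + δ + … + δ^3); loss: 16·δ^4/(1−δ).
No profitable deviation ⇔ 6(1−δ^4) ≤ 16·δ^4, i.e. δ^4 ≥ 6/(6+16) = 3/11.
Hence δ ≥ (3/11)^(1/4) ≈ 0.723.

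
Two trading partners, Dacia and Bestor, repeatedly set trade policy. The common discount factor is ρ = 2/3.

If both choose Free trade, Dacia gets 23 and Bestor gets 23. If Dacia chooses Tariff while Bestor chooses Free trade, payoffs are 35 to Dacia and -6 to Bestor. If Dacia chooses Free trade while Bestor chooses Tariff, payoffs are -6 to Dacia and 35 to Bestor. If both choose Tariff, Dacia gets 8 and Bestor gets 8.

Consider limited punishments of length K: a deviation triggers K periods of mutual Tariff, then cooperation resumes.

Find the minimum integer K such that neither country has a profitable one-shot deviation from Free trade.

2

IC: ρ(1−ρ^K)/(1−ρ) ≥ (35−23)/(23−8) = 4/5.
With ρ = 2/3: need 1 − ρ^K ≥ 4/5·(1−2/3)/(2/3), i.e. ρ^K ≤ 0.6000.
Since (2/3)^1 = 0.6667 and (2/3)^2 = 0.4444, the smallest such K is 2.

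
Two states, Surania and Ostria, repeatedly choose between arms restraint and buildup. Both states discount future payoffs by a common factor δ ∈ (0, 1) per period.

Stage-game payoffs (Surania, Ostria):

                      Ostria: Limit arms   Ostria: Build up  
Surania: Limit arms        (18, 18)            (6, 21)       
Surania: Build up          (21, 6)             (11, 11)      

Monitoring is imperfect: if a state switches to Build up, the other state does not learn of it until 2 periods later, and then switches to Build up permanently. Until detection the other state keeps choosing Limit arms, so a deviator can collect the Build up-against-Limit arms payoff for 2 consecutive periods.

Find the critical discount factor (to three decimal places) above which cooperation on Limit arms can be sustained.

The best deviation is to choose Build up for all 2 undetected periods, earning 21 each, then 11 forever once detected.
Deviation value: 21(1−δ^2)/(1−δ) + 11δ^2/(1−δ); cooperation value: 18/(1−δ).
IC: 18 ≥ 21(1−δ^2) + 11δ^2 = 21 − 10δ^2.
So δ^2 ≥ 3/10, giving δ ≥ (3/10)^(1/2) ≈ 0.548.

0.548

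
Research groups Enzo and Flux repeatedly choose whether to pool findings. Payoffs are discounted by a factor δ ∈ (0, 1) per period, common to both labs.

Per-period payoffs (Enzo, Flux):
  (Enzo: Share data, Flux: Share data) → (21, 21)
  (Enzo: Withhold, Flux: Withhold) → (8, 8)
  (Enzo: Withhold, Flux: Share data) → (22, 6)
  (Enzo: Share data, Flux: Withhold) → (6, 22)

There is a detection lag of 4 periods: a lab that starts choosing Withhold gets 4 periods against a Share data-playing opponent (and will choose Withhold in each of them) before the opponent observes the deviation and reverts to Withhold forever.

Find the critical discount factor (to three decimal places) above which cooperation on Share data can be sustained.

0.517

The best deviation is to choose Withhold for all 4 undetected periods, earning 22 each, then 8 forever once detected.
Deviation value: 22(1−δ^4)/(1−δ) + 8δ^4/(1−δ); cooperation value: 21/(1−δ).
IC: 21 ≥ 22(1−δ^4) + 8δ^4 = 22 − 14δ^4.
So δ^4 ≥ 1/14, giving δ ≥ (1/14)^(1/4) ≈ 0.517.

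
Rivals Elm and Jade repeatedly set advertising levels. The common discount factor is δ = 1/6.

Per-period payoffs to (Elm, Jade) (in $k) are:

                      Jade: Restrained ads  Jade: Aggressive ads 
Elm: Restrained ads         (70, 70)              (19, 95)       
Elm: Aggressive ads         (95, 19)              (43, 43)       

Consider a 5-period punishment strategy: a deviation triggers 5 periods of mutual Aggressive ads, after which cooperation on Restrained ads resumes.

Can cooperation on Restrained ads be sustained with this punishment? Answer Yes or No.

A one-shot deviation gives 95 now, then 43 for 5 periods, then back to 70.
Gain from deviating: (95−70) today; loss: (70−43) in each of the next 5 periods.
No-deviation condition: (70−43)(δ+…+δ^5) ≥ 95−70, i.e. δ+…+δ^5 ≥ 25/27.
At δ = 1/6: δ+…+δ^5 = 0.2000 < 0.9259.
So cooperation is not sustainable.

No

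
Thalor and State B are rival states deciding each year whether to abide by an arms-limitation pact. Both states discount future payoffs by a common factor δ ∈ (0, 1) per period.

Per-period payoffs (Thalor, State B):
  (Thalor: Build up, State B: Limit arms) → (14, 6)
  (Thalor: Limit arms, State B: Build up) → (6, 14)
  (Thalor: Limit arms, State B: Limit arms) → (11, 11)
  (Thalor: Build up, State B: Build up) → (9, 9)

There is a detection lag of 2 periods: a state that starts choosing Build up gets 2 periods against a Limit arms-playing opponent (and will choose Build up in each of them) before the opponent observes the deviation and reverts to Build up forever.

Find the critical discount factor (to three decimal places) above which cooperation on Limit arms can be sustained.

0.775

Deviating for the 2 undetected periods gains 14−11 = 3 per period over cooperation, then loses 11−9 = 2 per period forever once punishment starts.
Gain: 3(1 + δ + … + δ^1); loss: 2·δ^2/(1−δ).
No profitable deviation ⇔ 3(1−δ^2) ≤ 2·δ^2, i.e. δ^2 ≥ 3/(3+2) = 3/5.
Hence δ ≥ (3/5)^(1/2) ≈ 0.775.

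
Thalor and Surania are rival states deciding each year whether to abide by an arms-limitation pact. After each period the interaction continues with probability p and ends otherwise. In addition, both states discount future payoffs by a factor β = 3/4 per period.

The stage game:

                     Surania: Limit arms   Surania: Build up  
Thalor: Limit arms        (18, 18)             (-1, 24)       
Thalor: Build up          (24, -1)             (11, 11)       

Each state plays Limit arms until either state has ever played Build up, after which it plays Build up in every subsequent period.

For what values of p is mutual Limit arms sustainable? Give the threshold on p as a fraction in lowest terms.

Expected continuation weight on next period's payoff is β·p = 3/4·p, which plays the role of the discount factor.
Cooperation requires 3/4·p ≥ (24−18)/(24−11) = 6/13, hence p ≥ 8/13.

8/13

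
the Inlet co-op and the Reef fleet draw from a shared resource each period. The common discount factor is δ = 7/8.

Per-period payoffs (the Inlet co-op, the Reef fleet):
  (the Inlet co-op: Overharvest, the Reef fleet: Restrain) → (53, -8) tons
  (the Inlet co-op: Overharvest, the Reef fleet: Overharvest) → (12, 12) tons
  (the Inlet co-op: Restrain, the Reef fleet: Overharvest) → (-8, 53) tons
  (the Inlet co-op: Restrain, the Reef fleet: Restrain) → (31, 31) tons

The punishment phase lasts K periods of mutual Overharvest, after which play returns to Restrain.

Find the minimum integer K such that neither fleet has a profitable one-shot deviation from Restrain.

No profitable deviation requires (31−12)(δ+…+δ^K) ≥ 53−31, i.e. δ+…+δ^K ≥ 22/19 ≈ 1.1579.
With δ = 7/8, the partial sums are K=1: 0.8750, K=2: 1.6406.
K = 2 is the first length at which the sum reaches 1.1579.

2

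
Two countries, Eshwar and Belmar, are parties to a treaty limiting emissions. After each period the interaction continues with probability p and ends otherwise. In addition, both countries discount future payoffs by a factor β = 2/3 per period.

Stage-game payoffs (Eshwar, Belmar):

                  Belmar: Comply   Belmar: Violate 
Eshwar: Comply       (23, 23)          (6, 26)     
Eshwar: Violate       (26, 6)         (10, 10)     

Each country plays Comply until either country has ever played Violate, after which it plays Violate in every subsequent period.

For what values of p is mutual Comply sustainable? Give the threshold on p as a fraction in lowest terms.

With continuation probability p and discount β, the effective per-period discount factor is βp.
Grim-trigger IC: βp ≥ (26−23)/(26−10) = 3/16.
So p ≥ (3/16)/(2/3) = 9/32.

9/32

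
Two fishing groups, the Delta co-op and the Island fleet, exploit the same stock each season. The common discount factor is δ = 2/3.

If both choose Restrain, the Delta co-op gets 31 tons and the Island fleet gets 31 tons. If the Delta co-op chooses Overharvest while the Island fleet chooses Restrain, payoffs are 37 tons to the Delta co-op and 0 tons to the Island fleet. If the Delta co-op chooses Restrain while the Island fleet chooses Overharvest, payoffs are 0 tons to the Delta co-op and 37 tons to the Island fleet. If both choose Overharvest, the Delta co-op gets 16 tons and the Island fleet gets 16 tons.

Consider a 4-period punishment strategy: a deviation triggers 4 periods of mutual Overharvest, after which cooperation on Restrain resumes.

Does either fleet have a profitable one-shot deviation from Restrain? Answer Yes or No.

No

A one-shot deviation gives 37 now, then 16 for 4 periods, then back to 31.
Gain from deviating: (37−31) today; loss: (31−16) in each of the next 4 periods.
No-deviation condition: (31−16)(δ+…+δ^4) ≥ 37−31, i.e. δ+…+δ^4 ≥ 2/5.
At δ = 2/3: δ+…+δ^4 = 1.6049 ≥ 0.4000.
So cooperation is sustainable.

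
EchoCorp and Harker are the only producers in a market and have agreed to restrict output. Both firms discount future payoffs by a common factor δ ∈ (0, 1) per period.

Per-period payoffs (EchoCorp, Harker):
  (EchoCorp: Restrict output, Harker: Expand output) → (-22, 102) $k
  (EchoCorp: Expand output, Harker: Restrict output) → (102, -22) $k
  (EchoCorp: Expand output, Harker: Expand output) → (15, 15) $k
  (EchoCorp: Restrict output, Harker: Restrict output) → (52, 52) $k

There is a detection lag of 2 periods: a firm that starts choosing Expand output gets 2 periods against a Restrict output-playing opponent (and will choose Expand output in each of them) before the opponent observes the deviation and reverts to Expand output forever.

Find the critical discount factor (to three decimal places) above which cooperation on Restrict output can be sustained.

0.758

The best deviation is to choose Expand output for all 2 undetected periods, earning 102 each, then 15 forever once detected.
Deviation value: 102(1−δ^2)/(1−δ) + 15δ^2/(1−δ); cooperation value: 52/(1−δ).
IC: 52 ≥ 102(1−δ^2) + 15δ^2 = 102 − 87δ^2.
So δ^2 ≥ 50/87, giving δ ≥ (50/87)^(1/2) ≈ 0.758.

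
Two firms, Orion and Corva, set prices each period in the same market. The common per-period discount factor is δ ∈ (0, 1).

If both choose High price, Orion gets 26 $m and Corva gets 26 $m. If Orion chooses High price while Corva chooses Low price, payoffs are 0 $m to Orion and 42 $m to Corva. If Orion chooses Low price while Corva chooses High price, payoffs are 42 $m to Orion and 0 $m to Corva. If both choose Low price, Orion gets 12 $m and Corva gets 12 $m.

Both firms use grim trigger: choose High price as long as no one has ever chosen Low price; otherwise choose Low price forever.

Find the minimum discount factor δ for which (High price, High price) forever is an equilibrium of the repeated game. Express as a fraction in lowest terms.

8/15

One-period gain from deviating is 42 − 26 = 16. The loss is 26 − 12 = 14 in every subsequent period, with present value 14·δ/(1−δ).
Deviation is unprofitable when 14·δ/(1−δ) ≥ 16, i.e. δ/(1−δ) ≥ 8/7.
Equivalently δ ≥ 16/(16+14) = 8/15.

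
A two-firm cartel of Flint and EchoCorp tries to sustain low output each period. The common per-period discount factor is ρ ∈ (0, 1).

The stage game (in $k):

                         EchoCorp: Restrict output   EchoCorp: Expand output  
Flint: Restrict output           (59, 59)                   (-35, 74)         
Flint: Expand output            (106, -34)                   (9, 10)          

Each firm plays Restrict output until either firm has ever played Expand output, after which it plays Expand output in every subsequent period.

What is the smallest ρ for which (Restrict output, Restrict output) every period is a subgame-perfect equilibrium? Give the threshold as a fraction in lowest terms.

47/97

For Flint: deviation gain 106−59 = 47, per-period punishment loss 59−9 = 50. IC gives ρ ≥ 47/97.
For EchoCorp: gain 15, loss 49 per period, so ρ ≥ 15/64.
The tighter constraint is Flint's, so cooperation needs ρ ≥ 47/97.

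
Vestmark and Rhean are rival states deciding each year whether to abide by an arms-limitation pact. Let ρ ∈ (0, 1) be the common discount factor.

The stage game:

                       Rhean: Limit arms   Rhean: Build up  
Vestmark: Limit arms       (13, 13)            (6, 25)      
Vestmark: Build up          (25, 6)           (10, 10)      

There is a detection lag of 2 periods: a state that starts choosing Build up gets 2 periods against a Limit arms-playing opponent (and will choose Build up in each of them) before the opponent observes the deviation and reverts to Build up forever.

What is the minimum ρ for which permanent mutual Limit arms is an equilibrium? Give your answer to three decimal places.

0.894

Deviating for the 2 undetected periods gains 25−13 = 12 per period over cooperation, then loses 13−10 = 3 per period forever once punishment starts.
Gain: 12(1 + ρ + … + ρ^1); loss: 3·ρ^2/(1−ρ).
No profitable deviation ⇔ 12(1−ρ^2) ≤ 3·ρ^2, i.e. ρ^2 ≥ 12/(12+3) = 4/5.
Hence ρ ≥ (4/5)^(1/2) ≈ 0.894.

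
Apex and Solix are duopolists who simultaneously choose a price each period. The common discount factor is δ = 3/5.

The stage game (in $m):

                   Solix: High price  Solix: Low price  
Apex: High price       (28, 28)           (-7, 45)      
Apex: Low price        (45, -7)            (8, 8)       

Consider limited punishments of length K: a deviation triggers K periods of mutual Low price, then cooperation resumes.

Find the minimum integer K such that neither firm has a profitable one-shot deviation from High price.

Need Σ_{k=1}^{K} δ^k ≥ (45−28)/(28−8) = 0.8500 at δ = 3/5.
At K = 1 the sum is 0.6000 < 0.8500; at K = 2 it is 0.9600 ≥ 0.8500.
So the minimum punishment length is K = 2.

2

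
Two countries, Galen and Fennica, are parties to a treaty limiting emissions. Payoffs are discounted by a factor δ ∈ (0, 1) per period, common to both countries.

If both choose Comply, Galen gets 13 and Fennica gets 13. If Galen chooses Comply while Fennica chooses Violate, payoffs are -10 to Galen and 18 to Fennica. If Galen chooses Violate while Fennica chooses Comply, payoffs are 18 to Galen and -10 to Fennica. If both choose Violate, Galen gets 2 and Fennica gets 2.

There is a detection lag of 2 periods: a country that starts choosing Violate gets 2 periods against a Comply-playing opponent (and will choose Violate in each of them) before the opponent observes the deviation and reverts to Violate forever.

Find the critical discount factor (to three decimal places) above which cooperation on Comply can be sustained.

0.559

Deviating for the 2 undetected periods gains 18−13 = 5 per period over cooperation, then loses 13−2 = 11 per period forever once punishment starts.
Gain: 5(1 + δ + … + δ^1); loss: 11·δ^2/(1−δ).
No profitable deviation ⇔ 5(1−δ^2) ≤ 11·δ^2, i.e. δ^2 ≥ 5/(5+11) = 5/16.
Hence δ ≥ (5/16)^(1/2) ≈ 0.559.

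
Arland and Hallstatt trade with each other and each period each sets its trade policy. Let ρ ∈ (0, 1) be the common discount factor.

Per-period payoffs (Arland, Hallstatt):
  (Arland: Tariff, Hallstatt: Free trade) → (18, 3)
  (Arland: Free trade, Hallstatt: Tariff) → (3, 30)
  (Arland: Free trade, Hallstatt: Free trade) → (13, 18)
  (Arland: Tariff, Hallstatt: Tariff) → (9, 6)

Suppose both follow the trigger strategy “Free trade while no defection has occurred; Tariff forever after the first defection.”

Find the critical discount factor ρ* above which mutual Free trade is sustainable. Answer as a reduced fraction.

For Arland: deviation gain 18−13 = 5, per-period punishment loss 13−9 = 4. IC gives ρ ≥ 5/9.
For Hallstatt: gain 12, loss 12 per period, so ρ ≥ 12/24 = 1/2.
The tighter constraint is Arland's, so cooperation needs ρ ≥ 5/9.

5/9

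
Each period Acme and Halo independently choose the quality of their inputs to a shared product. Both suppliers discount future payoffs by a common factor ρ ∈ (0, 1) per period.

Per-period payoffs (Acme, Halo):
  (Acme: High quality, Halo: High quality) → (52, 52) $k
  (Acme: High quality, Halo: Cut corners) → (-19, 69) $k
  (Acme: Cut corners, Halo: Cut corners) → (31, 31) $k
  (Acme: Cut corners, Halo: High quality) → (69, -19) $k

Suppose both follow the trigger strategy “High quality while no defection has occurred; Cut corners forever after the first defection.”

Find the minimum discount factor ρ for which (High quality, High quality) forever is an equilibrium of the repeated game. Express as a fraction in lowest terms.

Cooperation forever yields 52 each period: 52/(1−ρ).
Deviating yields 69 once, then 31 forever: 69 + 31ρ/(1−ρ).
No profitable deviation requires 52/(1−ρ) ≥ 69 + 31ρ/(1−ρ).
Multiplying by (1−ρ): 52 ≥ 69(1−ρ) + 31ρ = 69 − 38ρ.
So 38ρ ≥ 17, i.e. ρ ≥ 17/38.

17/38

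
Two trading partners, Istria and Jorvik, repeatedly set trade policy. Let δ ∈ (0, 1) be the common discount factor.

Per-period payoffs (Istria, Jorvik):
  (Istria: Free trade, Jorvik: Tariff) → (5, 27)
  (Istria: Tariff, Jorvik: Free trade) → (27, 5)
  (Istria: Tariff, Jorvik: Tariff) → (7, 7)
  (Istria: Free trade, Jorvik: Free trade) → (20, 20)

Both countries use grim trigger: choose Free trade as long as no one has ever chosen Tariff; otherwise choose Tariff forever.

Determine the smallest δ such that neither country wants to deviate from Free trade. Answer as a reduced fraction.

7/20

One-period gain from deviating is 27 − 20 = 7. The loss is 20 − 7 = 13 in every subsequent period, with present value 13·δ/(1−δ).
Deviation is unprofitable when 13·δ/(1−δ) ≥ 7, i.e. δ/(1−δ) ≥ 7/13.
Equivalently δ ≥ 7/(7+13) = 7/20.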